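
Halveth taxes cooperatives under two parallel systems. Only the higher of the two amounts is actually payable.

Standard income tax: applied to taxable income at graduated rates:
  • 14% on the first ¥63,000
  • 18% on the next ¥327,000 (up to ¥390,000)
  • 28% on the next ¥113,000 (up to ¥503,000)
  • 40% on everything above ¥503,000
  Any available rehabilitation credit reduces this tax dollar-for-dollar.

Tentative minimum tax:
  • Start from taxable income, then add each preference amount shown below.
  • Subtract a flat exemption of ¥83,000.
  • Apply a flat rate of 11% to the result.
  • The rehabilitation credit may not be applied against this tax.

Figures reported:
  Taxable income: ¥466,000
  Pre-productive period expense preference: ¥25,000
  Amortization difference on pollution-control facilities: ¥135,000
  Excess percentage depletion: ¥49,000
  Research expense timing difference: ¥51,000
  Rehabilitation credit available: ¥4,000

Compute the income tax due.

¥84,960

Tentative minimum tax:
  Adjusted income: ¥466,000 + ¥25,000 + ¥135,000 + ¥49,000 + ¥51,000 = ¥726,000
  Less exemption ¥83,000 → base ¥643,000
  ¥643,000 × 11% = ¥70,730

Standard income tax:
  ¥63,000 × 14% = ¥8,820
  ¥327,000 × 18% = ¥58,860
  ¥76,000 × 28% = ¥21,280
  → ¥88,960
  Less rehabilitation credit ¥4,000 → ¥84,960

¥84,960 > ¥70,730, so the standard income tax governs.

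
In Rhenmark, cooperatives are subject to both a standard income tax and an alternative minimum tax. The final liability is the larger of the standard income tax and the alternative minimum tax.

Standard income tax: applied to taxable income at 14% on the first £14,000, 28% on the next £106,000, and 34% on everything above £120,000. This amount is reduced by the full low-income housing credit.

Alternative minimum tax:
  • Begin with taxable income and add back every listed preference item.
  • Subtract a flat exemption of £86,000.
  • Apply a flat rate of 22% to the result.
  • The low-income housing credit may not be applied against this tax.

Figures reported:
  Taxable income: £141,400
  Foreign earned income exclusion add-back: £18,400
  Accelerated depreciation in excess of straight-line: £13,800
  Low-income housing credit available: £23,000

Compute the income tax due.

Alternative minimum tax:
  Adjusted income: £141,400 + £18,400 + £13,800 = £173,600
  Less exemption £86,000 → base £87,600
  £87,600 × 22% = £19,272

Standard income tax:
  £14,000 × 14% = £1,960
  £106,000 × 28% = £29,680
  £21,400 × 34% = £7,276
  → £38,916
  Less low-income housing credit £23,000 → £15,916

£19,272 > £15,916, so the alternative minimum tax is the binding amount.

£19,272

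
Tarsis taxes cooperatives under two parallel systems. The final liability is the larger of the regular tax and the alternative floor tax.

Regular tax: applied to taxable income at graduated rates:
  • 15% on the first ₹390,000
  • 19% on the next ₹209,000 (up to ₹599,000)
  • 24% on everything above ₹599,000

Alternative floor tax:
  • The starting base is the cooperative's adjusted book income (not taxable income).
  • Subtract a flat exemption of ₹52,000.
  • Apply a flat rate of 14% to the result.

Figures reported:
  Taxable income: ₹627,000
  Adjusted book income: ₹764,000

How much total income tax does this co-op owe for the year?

Regular tax:
  ₹390,000 × 15% = ₹58,500
  ₹209,000 × 19% = ₹39,710
  ₹28,000 × 24% = ₹6,720
  → ₹104,930

Alternative floor tax:
  Base (adjusted book income): ₹764,000
  Less exemption ₹52,000 → base ₹712,000
  ₹712,000 × 14% = ₹99,680

₹104,930 > ₹99,680, so the regular tax governs.

₹104,930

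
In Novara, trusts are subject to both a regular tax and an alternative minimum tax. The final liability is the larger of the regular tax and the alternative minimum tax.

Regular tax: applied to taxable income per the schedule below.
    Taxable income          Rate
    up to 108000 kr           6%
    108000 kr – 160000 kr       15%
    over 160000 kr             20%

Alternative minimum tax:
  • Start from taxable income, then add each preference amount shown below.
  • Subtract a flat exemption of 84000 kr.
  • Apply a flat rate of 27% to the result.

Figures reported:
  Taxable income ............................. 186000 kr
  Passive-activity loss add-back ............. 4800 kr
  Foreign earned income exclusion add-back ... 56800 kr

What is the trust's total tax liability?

Alternative minimum tax:
  Adjusted income: 186000 kr + 4800 kr + 56800 kr = 247600 kr
  Less exemption 84000 kr → base 163600 kr
  163600 kr × 27% = 44172 kr

Regular tax:
  108000 kr × 6% = 6480 kr
  52000 kr × 15% = 7800 kr
  26000 kr × 20% = 5200 kr
  → 19480 kr

44172 kr > 19480 kr, so the alternative minimum tax is the binding amount.

44172 kr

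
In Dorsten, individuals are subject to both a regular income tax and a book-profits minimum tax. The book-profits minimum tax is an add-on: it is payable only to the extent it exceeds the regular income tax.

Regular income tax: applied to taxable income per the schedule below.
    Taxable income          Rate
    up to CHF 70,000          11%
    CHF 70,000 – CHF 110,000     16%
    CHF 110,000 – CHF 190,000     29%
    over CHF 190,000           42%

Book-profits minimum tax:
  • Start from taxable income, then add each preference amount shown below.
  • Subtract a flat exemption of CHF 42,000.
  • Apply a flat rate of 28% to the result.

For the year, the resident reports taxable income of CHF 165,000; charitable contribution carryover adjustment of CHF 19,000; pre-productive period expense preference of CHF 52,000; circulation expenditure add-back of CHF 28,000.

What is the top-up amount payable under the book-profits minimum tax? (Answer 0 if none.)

Book-profits minimum tax:
  Adjusted income: CHF 165,000 + CHF 19,000 + CHF 52,000 + CHF 28,000 = CHF 264,000
  Less exemption CHF 42,000 → base CHF 222,000
  CHF 222,000 × 28% = CHF 62,160

Regular income tax:
  CHF 70,000 × 11% = CHF 7,700
  CHF 40,000 × 16% = CHF 6,400
  CHF 55,000 × 29% = CHF 15,950
  → CHF 30,050

Excess of book-profits minimum tax over regular income tax: CHF 62,160 − CHF 30,050 = CHF 32,110.

CHF 32,110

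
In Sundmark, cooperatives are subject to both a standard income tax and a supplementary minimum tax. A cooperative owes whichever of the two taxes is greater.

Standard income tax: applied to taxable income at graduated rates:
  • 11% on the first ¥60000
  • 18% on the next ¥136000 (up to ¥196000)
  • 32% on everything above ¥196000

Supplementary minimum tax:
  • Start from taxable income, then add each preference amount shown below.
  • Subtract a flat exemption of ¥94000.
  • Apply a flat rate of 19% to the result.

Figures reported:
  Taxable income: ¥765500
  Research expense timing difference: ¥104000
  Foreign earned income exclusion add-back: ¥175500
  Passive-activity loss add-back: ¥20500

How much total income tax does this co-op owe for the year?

¥213320

Supplementary minimum tax:
  Adjusted income: ¥765500 + ¥104000 + ¥175500 + ¥20500 = ¥1065500
  Less exemption ¥94000 → base ¥971500
  ¥971500 × 19% = ¥184585

Standard income tax:
  ¥60000 × 11% = ¥6600
  ¥136000 × 18% = ¥24480
  ¥569500 × 32% = ¥182240
  → ¥213320

¥213320 > ¥184585, so the standard income tax governs.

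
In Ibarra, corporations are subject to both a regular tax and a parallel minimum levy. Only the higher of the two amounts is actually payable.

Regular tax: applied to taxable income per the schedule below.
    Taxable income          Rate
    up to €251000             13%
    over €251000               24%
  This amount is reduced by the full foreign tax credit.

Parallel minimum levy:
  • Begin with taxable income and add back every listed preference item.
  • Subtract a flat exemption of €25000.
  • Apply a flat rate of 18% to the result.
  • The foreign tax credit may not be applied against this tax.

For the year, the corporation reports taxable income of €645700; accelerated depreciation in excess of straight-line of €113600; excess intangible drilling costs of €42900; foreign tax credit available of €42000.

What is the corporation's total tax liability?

Regular tax:
  €251000 × 13% = €32630
  €394700 × 24% = €94728
  → €127358
  Less foreign tax credit €42000 → €85358

Parallel minimum levy:
  Adjusted income: €645700 + €113600 + €42900 = €802200
  Less exemption €25000 → base €777200
  €777200 × 18% = €139896

€139896 > €85358, so the parallel minimum levy is the binding amount.

€139896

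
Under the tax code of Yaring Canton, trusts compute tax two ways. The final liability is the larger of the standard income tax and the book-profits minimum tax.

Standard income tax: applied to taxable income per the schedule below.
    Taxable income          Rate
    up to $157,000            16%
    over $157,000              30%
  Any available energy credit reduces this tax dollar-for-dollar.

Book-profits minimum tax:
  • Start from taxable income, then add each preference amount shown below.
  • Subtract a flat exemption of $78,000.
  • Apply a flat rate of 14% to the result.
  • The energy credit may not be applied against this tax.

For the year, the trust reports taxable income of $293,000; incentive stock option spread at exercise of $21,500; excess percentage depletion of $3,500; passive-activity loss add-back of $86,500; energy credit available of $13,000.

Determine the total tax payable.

Book-profits minimum tax:
  Adjusted income: $293,000 + $21,500 + $3,500 + $86,500 = $404,500
  Less exemption $78,000 → base $326,500
  $326,500 × 14% = $45,710

Standard income tax:
  $157,000 × 16% = $25,120
  $136,000 × 30% = $40,800
  → $65,920
  Less energy credit $13,000 → $52,920

$52,920 > $45,710, so the standard income tax governs.

$52,920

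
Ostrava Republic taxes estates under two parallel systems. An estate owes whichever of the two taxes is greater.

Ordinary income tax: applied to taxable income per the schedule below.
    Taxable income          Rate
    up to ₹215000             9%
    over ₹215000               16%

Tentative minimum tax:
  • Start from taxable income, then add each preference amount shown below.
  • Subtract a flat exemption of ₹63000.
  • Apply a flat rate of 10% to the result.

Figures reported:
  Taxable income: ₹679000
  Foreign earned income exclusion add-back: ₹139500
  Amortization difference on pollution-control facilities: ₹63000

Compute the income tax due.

Ordinary income tax:
  ₹215000 × 9% = ₹19350
  ₹464000 × 16% = ₹74240
  → ₹93590

Tentative minimum tax:
  Adjusted income: ₹679000 + ₹139500 + ₹63000 = ₹881500
  Less exemption ₹63000 → base ₹818500
  ₹818500 × 10% = ₹81850

₹93590 > ₹81850, so the ordinary income tax governs.

₹93590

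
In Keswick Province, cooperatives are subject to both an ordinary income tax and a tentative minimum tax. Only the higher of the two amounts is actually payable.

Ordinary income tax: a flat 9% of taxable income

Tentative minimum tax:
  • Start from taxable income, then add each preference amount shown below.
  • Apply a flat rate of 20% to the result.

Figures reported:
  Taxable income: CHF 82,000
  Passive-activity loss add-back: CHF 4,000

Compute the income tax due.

CHF 17,200

Tentative minimum tax:
  Adjusted income: CHF 82,000 + CHF 4,000 = CHF 86,000
  CHF 86,000 × 20% = CHF 17,200

Ordinary income tax:
  CHF 82,000 × 9% = CHF 7,380

CHF 17,200 > CHF 7,380, so the tentative minimum tax is the binding amount.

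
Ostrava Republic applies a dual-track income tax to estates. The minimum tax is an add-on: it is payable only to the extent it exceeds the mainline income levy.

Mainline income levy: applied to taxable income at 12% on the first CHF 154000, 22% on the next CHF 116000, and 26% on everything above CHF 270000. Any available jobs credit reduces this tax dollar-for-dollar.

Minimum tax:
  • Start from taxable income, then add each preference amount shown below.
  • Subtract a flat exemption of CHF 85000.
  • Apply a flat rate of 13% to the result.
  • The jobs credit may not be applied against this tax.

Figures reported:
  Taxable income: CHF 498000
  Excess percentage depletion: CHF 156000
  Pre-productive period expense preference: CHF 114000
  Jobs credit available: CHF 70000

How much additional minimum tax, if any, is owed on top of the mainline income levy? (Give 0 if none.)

CHF 55510

Minimum tax:
  Adjusted income: CHF 498000 + CHF 156000 + CHF 114000 = CHF 768000
  Less exemption CHF 85000 → base CHF 683000
  CHF 683000 × 13% = CHF 88790

Mainline income levy:
  CHF 154000 × 12% = CHF 18480
  CHF 116000 × 22% = CHF 25520
  CHF 228000 × 26% = CHF 59280
  → CHF 103280
  Less jobs credit CHF 70000 → CHF 33280

Excess of minimum tax over mainline income levy: CHF 88790 − CHF 33280 = CHF 55510.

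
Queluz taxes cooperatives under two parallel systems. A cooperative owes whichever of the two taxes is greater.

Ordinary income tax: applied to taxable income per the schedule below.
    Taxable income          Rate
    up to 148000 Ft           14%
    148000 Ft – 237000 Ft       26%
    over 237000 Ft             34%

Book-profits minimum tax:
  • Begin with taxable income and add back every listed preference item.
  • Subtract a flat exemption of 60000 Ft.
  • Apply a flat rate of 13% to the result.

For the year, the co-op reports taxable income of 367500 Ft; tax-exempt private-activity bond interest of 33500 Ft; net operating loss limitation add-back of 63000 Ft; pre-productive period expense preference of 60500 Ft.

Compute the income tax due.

88230 Ft

Book-profits minimum tax:
  Adjusted income: 367500 Ft + 33500 Ft + 63000 Ft + 60500 Ft = 524500 Ft
  Less exemption 60000 Ft → base 464500 Ft
  464500 Ft × 13% = 60385 Ft

Ordinary income tax:
  148000 Ft × 14% = 20720 Ft
  89000 Ft × 26% = 23140 Ft
  130500 Ft × 34% = 44370 Ft
  → 88230 Ft

88230 Ft > 60385 Ft, so the ordinary income tax governs.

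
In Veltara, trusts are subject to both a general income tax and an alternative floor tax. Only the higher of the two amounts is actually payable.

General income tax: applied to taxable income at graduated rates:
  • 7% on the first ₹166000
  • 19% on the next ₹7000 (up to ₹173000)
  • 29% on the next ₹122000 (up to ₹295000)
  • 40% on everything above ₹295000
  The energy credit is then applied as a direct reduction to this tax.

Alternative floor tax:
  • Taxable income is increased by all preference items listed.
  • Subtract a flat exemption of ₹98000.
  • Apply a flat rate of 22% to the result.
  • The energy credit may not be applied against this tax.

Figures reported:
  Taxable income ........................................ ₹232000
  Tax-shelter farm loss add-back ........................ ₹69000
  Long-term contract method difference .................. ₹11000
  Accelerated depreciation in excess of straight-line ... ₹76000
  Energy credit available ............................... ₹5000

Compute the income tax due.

General income tax:
  ₹166000 × 7% = ₹11620
  ₹7000 × 19% = ₹1330
  ₹59000 × 29% = ₹17110
  → ₹30060
  Less energy credit ₹5000 → ₹25060

Alternative floor tax:
  Adjusted income: ₹232000 + ₹69000 + ₹11000 + ₹76000 = ₹388000
  Less exemption ₹98000 → base ₹290000
  ₹290000 × 22% = ₹63800

₹63800 > ₹25060, so the alternative floor tax is the binding amount.

₹63800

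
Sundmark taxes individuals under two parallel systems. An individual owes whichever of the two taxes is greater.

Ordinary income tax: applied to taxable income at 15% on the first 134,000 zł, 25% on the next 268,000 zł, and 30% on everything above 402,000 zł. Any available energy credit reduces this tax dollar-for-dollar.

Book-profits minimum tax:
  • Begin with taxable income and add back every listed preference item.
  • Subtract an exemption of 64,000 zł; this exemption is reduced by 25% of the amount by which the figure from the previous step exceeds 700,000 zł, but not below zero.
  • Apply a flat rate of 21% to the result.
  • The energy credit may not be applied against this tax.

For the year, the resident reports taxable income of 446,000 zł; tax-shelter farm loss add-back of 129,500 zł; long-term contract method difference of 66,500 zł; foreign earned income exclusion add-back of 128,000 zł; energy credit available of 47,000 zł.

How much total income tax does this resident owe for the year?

151,935 zł

Ordinary income tax:
  134,000 zł × 15% = 20,100 zł
  268,000 zł × 25% = 67,000 zł
  44,000 zł × 30% = 13,200 zł
  → 100,300 zł
  Less energy credit 47,000 zł → 53,300 zł

Book-profits minimum tax:
  Adjusted income: 446,000 zł + 129,500 zł + 66,500 zł + 128,000 zł = 770,000 zł
  Exemption: 64,000 zł − 25% × (770,000 zł − 700,000 zł) = 64,000 zł − 17,500 zł = 46,500 zł
  Base: 770,000 zł − 46,500 zł = 723,500 zł
  723,500 zł × 21% = 151,935 zł

151,935 zł > 53,300 zł, so the book-profits minimum tax is the binding amount.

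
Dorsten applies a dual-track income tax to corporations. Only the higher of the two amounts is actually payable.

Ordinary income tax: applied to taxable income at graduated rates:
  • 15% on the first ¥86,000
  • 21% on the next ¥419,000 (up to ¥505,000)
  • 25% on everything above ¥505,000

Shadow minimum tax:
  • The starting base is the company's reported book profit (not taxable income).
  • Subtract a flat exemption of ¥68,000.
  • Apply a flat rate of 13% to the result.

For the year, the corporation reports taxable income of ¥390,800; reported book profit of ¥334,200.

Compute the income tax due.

Ordinary income tax:
  ¥86,000 × 15% = ¥12,900
  ¥304,800 × 21% = ¥64,008
  → ¥76,908

Shadow minimum tax:
  Base (reported book profit): ¥334,200
  Less exemption ¥68,000 → base ¥266,200
  ¥266,200 × 13% = ¥34,606

¥76,908 > ¥34,606, so the ordinary income tax governs.

¥76,908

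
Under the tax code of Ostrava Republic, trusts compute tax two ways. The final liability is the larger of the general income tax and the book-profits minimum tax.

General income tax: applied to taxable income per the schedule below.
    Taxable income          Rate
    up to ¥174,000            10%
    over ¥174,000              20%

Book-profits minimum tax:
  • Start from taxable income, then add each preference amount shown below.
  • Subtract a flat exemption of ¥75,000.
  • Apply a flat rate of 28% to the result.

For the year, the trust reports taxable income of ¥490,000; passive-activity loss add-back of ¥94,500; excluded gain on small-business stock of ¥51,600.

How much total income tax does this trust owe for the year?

¥157,108

Book-profits minimum tax:
  Adjusted income: ¥490,000 + ¥94,500 + ¥51,600 = ¥636,100
  Less exemption ¥75,000 → base ¥561,100
  ¥561,100 × 28% = ¥157,108

General income tax:
  ¥174,000 × 10% = ¥17,400
  ¥316,000 × 20% = ¥63,200
  → ¥80,600

¥157,108 > ¥80,600, so the book-profits minimum tax is the binding amount.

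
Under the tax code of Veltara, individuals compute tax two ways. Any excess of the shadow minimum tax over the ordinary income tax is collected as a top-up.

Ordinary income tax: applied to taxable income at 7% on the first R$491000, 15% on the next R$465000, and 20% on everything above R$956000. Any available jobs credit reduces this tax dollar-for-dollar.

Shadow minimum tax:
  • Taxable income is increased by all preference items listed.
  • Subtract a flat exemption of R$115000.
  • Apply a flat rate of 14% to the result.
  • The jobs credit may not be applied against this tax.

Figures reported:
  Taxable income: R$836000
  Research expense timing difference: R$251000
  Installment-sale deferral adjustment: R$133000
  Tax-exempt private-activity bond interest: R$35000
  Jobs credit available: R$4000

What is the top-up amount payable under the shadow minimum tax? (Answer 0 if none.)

R$77480

Ordinary income tax:
  R$491000 × 7% = R$34370
  R$345000 × 15% = R$51750
  → R$86120
  Less jobs credit R$4000 → R$82120

Shadow minimum tax:
  Adjusted income: R$836000 + R$251000 + R$133000 + R$35000 = R$1255000
  Less exemption R$115000 → base R$1140000
  R$1140000 × 14% = R$159600

Excess of shadow minimum tax over ordinary income tax: R$159600 − R$82120 = R$77480.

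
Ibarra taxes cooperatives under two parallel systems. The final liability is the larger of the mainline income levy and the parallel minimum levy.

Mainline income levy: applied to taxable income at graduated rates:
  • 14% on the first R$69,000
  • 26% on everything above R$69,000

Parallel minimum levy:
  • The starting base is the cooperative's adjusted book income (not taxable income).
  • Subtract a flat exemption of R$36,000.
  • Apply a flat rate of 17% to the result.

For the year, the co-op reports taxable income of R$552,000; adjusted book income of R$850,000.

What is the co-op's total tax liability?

Mainline income levy:
  R$69,000 × 14% = R$9,660
  R$483,000 × 26% = R$125,580
  → R$135,240

Parallel minimum levy:
  Base (adjusted book income): R$850,000
  Less exemption R$36,000 → base R$814,000
  R$814,000 × 17% = R$138,380

R$138,380 > R$135,240, so the parallel minimum levy is the binding amount.

R$138,380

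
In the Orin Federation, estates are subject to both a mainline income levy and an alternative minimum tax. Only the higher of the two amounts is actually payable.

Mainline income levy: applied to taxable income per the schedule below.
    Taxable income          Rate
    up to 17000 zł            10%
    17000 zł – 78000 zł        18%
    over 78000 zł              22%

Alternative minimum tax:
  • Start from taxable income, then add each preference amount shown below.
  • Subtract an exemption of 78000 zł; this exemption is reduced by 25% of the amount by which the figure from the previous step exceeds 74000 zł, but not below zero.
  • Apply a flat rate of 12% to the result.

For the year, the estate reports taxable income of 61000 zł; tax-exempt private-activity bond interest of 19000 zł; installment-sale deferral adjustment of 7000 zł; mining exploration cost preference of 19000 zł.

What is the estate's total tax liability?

9620 zł

Alternative minimum tax:
  Adjusted income: 61000 zł + 19000 zł + 7000 zł + 19000 zł = 106000 zł
  Exemption: 78000 zł − 25% × (106000 zł − 74000 zł) = 78000 zł − 8000 zł = 70000 zł
  Base: 106000 zł − 70000 zł = 36000 zł
  36000 zł × 12% = 4320 zł

Mainline income levy:
  17000 zł × 10% = 1700 zł
  44000 zł × 18% = 7920 zł
  → 9620 zł

9620 zł > 4320 zł, so the mainline income levy governs.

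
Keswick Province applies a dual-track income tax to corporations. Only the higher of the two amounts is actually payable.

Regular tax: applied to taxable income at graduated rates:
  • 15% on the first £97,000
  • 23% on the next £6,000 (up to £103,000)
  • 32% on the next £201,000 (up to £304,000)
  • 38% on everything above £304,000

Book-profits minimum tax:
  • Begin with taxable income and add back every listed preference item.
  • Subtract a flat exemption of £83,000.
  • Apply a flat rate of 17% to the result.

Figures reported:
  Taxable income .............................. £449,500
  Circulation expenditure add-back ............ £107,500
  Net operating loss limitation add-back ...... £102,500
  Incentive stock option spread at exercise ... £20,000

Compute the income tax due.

Book-profits minimum tax:
  Adjusted income: £449,500 + £107,500 + £102,500 + £20,000 = £679,500
  Less exemption £83,000 → base £596,500
  £596,500 × 17% = £101,405

Regular tax:
  £97,000 × 15% = £14,550
  £6,000 × 23% = £1,380
  £201,000 × 32% = £64,320
  £145,500 × 38% = £55,290
  → £135,540

£135,540 > £101,405, so the regular tax governs.

£135,540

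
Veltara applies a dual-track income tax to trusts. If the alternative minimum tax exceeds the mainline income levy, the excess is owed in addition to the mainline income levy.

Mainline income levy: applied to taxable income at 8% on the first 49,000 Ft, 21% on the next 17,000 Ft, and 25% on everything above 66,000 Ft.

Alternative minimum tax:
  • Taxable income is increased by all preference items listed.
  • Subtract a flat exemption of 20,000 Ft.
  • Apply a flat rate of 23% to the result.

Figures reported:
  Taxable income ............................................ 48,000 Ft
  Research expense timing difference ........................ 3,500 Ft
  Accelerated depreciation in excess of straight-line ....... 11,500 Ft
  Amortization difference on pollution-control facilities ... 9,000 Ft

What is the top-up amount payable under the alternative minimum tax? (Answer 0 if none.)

Mainline income levy:
  48,000 Ft × 8% = 3,840 Ft

Alternative minimum tax:
  Adjusted income: 48,000 Ft + 3,500 Ft + 11,500 Ft + 9,000 Ft = 72,000 Ft
  Less exemption 20,000 Ft → base 52,000 Ft
  52,000 Ft × 23% = 11,960 Ft

Excess of alternative minimum tax over mainline income levy: 11,960 Ft − 3,840 Ft = 8,120 Ft.

8,120 Ft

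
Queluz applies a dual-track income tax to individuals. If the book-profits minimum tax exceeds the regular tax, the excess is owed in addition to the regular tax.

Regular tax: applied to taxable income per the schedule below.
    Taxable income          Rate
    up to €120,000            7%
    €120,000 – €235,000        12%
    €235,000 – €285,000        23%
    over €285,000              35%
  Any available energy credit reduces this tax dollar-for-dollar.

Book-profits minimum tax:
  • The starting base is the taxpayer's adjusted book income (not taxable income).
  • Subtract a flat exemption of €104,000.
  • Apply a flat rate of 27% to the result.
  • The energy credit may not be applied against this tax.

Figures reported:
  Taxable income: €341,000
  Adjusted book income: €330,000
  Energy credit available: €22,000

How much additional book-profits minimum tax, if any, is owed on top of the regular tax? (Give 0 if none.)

Regular tax:
  €120,000 × 7% = €8,400
  €115,000 × 12% = €13,800
  €50,000 × 23% = €11,500
  €56,000 × 35% = €19,600
  → €53,300
  Less energy credit €22,000 → €31,300

Book-profits minimum tax:
  Base (adjusted book income): €330,000
  Less exemption €104,000 → base €226,000
  €226,000 × 27% = €61,020

Excess of book-profits minimum tax over regular tax: €61,020 − €31,300 = €29,720.

€29,720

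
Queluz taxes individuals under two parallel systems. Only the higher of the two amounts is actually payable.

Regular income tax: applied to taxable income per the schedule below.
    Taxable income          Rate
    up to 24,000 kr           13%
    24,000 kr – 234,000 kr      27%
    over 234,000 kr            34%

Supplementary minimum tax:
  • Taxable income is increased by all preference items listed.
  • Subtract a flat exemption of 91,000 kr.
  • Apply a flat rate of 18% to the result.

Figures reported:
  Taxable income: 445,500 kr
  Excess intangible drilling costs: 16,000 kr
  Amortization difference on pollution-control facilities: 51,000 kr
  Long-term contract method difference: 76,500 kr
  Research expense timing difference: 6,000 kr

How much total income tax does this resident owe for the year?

131,730 kr

Supplementary minimum tax:
  Adjusted income: 445,500 kr + 16,000 kr + 51,000 kr + 76,500 kr + 6,000 kr = 595,000 kr
  Less exemption 91,000 kr → base 504,000 kr
  504,000 kr × 18% = 90,720 kr

Regular income tax:
  24,000 kr × 13% = 3,120 kr
  210,000 kr × 27% = 56,700 kr
  211,500 kr × 34% = 71,910 kr
  → 131,730 kr

131,730 kr > 90,720 kr, so the regular income tax governs.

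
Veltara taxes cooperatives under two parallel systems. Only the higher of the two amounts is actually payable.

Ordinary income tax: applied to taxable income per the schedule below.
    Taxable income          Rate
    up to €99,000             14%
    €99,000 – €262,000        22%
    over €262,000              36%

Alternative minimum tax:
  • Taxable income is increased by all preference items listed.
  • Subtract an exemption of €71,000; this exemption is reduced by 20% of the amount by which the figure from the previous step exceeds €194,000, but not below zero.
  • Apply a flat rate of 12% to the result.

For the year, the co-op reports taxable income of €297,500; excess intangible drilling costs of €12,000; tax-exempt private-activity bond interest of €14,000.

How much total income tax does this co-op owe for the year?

€62,500

Alternative minimum tax:
  Adjusted income: €297,500 + €12,000 + €14,000 = €323,500
  Exemption: €71,000 − 20% × (€323,500 − €194,000) = €71,000 − €25,900 = €45,100
  Base: €323,500 − €45,100 = €278,400
  €278,400 × 12% = €33,408

Ordinary income tax:
  €99,000 × 14% = €13,860
  €163,000 × 22% = €35,860
  €35,500 × 36% = €12,780
  → €62,500

€62,500 > €33,408, so the ordinary income tax governs.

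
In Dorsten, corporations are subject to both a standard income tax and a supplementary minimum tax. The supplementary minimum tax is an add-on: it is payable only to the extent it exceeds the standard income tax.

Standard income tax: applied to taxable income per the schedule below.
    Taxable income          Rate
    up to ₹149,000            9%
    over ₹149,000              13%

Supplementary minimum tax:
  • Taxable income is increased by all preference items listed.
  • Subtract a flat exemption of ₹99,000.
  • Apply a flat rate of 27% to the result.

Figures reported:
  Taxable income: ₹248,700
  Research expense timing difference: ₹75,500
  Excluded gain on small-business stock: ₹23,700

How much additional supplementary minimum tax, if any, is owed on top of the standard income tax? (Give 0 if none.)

Supplementary minimum tax:
  Adjusted income: ₹248,700 + ₹75,500 + ₹23,700 = ₹347,900
  Less exemption ₹99,000 → base ₹248,900
  ₹248,900 × 27% = ₹67,203

Standard income tax:
  ₹149,000 × 9% = ₹13,410
  ₹99,700 × 13% = ₹12,961
  → ₹26,371

Excess of supplementary minimum tax over standard income tax: ₹67,203 − ₹26,371 = ₹40,832.

₹40,832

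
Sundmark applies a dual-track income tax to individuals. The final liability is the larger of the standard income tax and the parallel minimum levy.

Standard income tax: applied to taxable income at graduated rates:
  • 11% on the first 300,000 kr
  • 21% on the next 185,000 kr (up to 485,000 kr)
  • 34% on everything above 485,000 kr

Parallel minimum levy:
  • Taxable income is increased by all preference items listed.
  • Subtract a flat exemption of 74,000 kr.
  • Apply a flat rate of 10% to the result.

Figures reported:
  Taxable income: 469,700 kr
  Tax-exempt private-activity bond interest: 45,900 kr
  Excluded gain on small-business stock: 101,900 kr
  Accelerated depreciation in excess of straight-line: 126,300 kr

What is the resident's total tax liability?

68,637 kr

Standard income tax:
  300,000 kr × 11% = 33,000 kr
  169,700 kr × 21% = 35,637 kr
  → 68,637 kr

Parallel minimum levy:
  Adjusted income: 469,700 kr + 45,900 kr + 101,900 kr + 126,300 kr = 743,800 kr
  Less exemption 74,000 kr → base 669,800 kr
  669,800 kr × 10% = 66,980 kr

68,637 kr > 66,980 kr, so the standard income tax governs.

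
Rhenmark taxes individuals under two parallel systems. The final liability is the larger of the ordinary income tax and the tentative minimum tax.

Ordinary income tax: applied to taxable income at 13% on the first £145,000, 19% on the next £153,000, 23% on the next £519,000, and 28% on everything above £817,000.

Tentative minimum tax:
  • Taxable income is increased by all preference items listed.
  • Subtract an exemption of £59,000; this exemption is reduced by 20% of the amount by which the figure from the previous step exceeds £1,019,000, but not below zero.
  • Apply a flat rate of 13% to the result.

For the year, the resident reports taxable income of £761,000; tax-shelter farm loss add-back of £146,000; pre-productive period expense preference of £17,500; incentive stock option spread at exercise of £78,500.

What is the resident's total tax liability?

Tentative minimum tax:
  Adjusted income: £761,000 + £146,000 + £17,500 + £78,500 = £1,003,000
  Exemption: £1,003,000 ≤ £1,019,000, so full £59,000 applies
  Base: £1,003,000 − £59,000 = £944,000
  £944,000 × 13% = £122,720

Ordinary income tax:
  £145,000 × 13% = £18,850
  £153,000 × 19% = £29,070
  £463,000 × 23% = £106,490
  → £154,410

£154,410 > £122,720, so the ordinary income tax governs.

£154,410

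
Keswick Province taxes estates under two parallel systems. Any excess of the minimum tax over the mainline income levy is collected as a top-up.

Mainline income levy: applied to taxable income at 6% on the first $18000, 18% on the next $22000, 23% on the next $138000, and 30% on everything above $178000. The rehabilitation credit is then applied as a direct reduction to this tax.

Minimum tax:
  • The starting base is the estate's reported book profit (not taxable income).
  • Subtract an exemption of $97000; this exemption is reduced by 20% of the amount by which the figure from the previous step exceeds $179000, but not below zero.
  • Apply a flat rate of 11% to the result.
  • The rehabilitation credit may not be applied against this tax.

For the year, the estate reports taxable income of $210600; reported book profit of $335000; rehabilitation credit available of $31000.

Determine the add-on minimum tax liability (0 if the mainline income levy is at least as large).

$14052

Minimum tax:
  Base (reported book profit): $335000
  Exemption: $97000 − 20% × ($335000 − $179000) = $97000 − $31200 = $65800
  Base: $335000 − $65800 = $269200
  $269200 × 11% = $29612

Mainline income levy:
  $18000 × 6% = $1080
  $22000 × 18% = $3960
  $138000 × 23% = $31740
  $32600 × 30% = $9780
  → $46560
  Less rehabilitation credit $31000 → $15560

Excess of minimum tax over mainline income levy: $29612 − $15560 = $14052.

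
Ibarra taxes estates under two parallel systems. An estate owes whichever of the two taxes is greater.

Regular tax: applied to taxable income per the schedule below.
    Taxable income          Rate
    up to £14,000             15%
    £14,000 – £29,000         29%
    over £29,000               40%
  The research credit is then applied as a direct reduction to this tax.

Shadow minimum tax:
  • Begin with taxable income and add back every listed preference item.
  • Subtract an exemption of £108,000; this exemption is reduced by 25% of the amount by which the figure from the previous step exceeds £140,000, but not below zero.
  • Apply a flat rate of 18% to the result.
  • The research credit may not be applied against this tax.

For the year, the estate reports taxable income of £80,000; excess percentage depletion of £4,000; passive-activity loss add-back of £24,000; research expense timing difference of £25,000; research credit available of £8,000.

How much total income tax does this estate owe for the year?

£18,850

Regular tax:
  £14,000 × 15% = £2,100
  £15,000 × 29% = £4,350
  £51,000 × 40% = £20,400
  → £26,850
  Less research credit £8,000 → £18,850

Shadow minimum tax:
  Adjusted income: £80,000 + £4,000 + £24,000 + £25,000 = £133,000
  Exemption: £133,000 ≤ £140,000, so full £108,000 applies
  Base: £133,000 − £108,000 = £25,000
  £25,000 × 18% = £4,500

£18,850 > £4,500, so the regular tax governs.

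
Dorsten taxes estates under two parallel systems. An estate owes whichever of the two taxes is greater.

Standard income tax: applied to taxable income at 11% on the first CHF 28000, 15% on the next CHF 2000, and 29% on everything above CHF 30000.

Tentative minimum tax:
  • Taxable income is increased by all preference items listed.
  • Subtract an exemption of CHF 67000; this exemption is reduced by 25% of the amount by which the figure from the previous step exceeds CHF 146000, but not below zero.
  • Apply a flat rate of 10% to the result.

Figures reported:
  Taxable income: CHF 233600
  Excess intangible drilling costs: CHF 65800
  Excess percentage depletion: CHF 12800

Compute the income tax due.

Tentative minimum tax:
  Adjusted income: CHF 233600 + CHF 65800 + CHF 12800 = CHF 312200
  Exemption: CHF 67000 − 25% × (CHF 312200 − CHF 146000) = CHF 67000 − CHF 41550 = CHF 25450
  Base: CHF 312200 − CHF 25450 = CHF 286750
  CHF 286750 × 10% = CHF 28675

Standard income tax:
  CHF 28000 × 11% = CHF 3080
  CHF 2000 × 15% = CHF 300
  CHF 203600 × 29% = CHF 59044
  → CHF 62424

CHF 62424 > CHF 28675, so the standard income tax governs.

CHF 62424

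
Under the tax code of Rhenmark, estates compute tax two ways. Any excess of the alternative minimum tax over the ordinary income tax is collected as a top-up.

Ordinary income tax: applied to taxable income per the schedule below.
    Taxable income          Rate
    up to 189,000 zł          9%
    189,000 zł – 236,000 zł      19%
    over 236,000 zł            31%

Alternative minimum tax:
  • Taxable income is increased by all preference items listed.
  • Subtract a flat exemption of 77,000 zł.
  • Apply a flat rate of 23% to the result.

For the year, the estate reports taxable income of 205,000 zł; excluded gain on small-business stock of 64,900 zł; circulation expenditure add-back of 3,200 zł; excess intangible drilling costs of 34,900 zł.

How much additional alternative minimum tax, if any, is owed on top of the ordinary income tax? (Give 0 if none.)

33,080 zł

Alternative minimum tax:
  Adjusted income: 205,000 zł + 64,900 zł + 3,200 zł + 34,900 zł = 308,000 zł
  Less exemption 77,000 zł → base 231,000 zł
  231,000 zł × 23% = 53,130 zł

Ordinary income tax:
  189,000 zł × 9% = 17,010 zł
  16,000 zł × 19% = 3,040 zł
  → 20,050 zł

Excess of alternative minimum tax over ordinary income tax: 53,130 zł − 20,050 zł = 33,080 zł.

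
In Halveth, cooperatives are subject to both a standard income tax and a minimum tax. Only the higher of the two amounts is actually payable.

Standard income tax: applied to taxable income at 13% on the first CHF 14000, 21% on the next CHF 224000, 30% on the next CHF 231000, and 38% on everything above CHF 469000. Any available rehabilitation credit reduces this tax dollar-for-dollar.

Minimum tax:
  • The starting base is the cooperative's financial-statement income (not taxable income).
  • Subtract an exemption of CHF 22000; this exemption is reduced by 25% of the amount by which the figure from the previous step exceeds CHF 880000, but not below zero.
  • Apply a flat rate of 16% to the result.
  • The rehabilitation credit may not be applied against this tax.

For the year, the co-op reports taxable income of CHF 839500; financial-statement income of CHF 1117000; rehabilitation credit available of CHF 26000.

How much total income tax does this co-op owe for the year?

Minimum tax:
  Base (financial-statement income): CHF 1117000
  Exemption: 25% × (CHF 1117000 − CHF 880000) = CHF 59250 ≥ CHF 22000, so the exemption is fully phased out
  Base: CHF 1117000 − CHF 0 = CHF 1117000
  CHF 1117000 × 16% = CHF 178720

Standard income tax:
  CHF 14000 × 13% = CHF 1820
  CHF 224000 × 21% = CHF 47040
  CHF 231000 × 30% = CHF 69300
  CHF 370500 × 38% = CHF 140790
  → CHF 258950
  Less rehabilitation credit CHF 26000 → CHF 232950

CHF 232950 > CHF 178720, so the standard income tax governs.

CHF 232950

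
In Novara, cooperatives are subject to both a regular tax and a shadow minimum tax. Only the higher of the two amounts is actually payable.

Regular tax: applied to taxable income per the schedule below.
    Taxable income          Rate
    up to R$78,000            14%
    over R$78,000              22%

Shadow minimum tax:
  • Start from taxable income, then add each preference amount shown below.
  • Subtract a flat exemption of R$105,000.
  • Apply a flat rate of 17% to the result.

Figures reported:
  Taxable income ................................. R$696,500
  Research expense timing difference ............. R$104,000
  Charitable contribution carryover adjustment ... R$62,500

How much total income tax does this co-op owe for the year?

Regular tax:
  R$78,000 × 14% = R$10,920
  R$618,500 × 22% = R$136,070
  → R$146,990

Shadow minimum tax:
  Adjusted income: R$696,500 + R$104,000 + R$62,500 = R$863,000
  Less exemption R$105,000 → base R$758,000
  R$758,000 × 17% = R$128,860

R$146,990 > R$128,860, so the regular tax governs.

R$146,990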